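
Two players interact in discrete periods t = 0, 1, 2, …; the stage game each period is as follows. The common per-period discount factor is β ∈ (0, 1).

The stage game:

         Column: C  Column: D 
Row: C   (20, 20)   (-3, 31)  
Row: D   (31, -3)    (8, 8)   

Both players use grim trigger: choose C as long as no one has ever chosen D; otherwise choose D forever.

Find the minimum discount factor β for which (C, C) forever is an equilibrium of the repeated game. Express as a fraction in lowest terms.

One-period gain from deviating is 31 − 20 = 11. The loss is 20 − 8 = 12 in every subsequent period, with present value 12·β/(1−β).
Deviation is unprofitable when 12·β/(1−β) ≥ 11, i.e. β/(1−β) ≥ 11/12.
Equivalently β ≥ 11/(11+12) = 11/23.

11/23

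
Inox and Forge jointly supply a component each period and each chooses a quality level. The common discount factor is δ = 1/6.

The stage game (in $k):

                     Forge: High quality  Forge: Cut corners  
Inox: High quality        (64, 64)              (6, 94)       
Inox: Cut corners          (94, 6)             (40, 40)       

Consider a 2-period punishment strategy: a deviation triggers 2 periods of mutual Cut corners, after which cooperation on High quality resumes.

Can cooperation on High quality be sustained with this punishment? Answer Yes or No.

Comparing payoff streams over the 3 periods until play realigns: cooperate → 64(1+δ+…+δ^2); deviate → 94 + 40(δ+…+δ^2).
Cooperation is sustained iff (64−40)(δ+…+δ^2) ≥ 94−64.
δ+…+δ^2 = 1/6·(1−(1/6)^2)/(1−1/6) = 0.1944, and (94−64)/(64−40) = 1.2500.
0.1944 < 1.2500, so cooperation is not sustainable.

No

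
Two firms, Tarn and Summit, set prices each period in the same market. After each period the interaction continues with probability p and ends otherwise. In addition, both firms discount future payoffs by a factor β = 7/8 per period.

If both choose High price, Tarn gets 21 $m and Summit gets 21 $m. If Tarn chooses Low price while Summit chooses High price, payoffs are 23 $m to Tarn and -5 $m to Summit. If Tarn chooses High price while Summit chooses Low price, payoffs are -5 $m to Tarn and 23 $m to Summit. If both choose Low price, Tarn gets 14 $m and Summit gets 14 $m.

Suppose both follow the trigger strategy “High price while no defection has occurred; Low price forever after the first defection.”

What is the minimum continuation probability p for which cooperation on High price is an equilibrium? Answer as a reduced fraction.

16/63

Expected continuation weight on next period's payoff is β·p = 7/8·p, which plays the role of the discount factor.
Cooperation requires 7/8·p ≥ (23−21)/(23−14) = 2/9, hence p ≥ 16/63.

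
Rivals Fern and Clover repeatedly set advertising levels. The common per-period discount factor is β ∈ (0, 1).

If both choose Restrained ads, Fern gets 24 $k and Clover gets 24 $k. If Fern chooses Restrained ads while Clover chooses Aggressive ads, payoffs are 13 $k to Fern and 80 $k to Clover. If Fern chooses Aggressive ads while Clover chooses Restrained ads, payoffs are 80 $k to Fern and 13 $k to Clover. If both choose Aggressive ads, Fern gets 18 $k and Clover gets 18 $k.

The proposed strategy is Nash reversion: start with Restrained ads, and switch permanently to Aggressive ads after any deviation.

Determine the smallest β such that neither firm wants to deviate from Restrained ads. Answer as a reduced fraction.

24/(1−β) ≥ 80 + 18β/(1−β)
24 ≥ 80 − 62β
β ≥ 56/62 = 28/31.

28/31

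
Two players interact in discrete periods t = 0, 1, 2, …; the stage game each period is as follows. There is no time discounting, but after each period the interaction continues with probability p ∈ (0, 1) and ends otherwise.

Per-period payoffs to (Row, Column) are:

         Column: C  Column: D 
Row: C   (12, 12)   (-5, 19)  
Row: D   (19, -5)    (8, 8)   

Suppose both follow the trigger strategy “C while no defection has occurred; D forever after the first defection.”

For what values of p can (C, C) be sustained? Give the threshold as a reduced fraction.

7/11

Expected cooperation value is 12 + p·12 + p²·12 + … = 12/(1−p); deviation gives 19 + p·8/(1−p).
12 ≥ 19(1−p) + 8p ⇒ 11p ≥ 7 ⇒ p ≥ 7/11.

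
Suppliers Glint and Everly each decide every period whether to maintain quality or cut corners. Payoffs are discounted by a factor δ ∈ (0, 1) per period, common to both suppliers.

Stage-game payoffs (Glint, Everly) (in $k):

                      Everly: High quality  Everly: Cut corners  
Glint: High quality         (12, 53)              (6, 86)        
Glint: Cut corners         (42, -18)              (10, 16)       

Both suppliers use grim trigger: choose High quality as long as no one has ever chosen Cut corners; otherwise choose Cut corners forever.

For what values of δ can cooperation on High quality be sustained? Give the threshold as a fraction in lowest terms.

15/16

Glint's threshold: (42−12)/(42−10) = 15/16.
Everly's threshold: (86−53)/(86−16) = 33/70.
15/16 > 33/70, so Glint binds and δ* = 15/16.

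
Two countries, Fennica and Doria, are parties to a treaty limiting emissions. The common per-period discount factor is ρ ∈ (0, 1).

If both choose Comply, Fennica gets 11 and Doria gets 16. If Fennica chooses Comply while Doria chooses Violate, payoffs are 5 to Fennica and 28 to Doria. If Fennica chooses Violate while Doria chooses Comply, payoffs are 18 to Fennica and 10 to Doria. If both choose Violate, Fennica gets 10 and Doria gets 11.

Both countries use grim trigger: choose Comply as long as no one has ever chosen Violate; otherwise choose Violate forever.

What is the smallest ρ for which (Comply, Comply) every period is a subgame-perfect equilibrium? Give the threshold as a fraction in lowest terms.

Fennica's threshold: (18−11)/(18−10) = 7/8.
Doria's threshold: (28−16)/(28−11) = 12/17.
7/8 > 12/17, so Fennica binds and ρ* = 7/8.

7/8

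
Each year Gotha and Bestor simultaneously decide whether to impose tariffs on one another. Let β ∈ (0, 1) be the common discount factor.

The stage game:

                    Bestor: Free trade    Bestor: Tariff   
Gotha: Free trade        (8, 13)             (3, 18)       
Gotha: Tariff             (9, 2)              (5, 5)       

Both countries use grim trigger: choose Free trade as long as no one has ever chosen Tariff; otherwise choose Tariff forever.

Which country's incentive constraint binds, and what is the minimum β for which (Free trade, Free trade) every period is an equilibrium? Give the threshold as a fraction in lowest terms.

Bestor; β ≥ 5/13

For Gotha: deviation gain 9−8 = 1, per-period punishment loss 8−5 = 3. IC gives β ≥ 1/4.
For Bestor: gain 5, loss 8 per period, so β ≥ 5/13.
The tighter constraint is Bestor's, so cooperation needs β ≥ 5/13.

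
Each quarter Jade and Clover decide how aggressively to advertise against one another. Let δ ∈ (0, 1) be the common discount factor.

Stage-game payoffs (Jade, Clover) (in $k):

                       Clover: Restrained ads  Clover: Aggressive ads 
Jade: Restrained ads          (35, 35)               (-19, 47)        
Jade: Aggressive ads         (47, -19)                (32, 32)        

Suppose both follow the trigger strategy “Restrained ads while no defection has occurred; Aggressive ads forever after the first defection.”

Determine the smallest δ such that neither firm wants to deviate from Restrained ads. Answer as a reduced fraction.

4/5

Cooperation forever yields 35 each period: 35/(1−δ).
Deviating yields 47 once, then 32 forever: 47 + 32δ/(1−δ).
No profitable deviation requires 35/(1−δ) ≥ 47 + 32δ/(1−δ).
Multiplying by (1−δ): 35 ≥ 47(1−δ) + 32δ = 47 − 15δ.
So 15δ ≥ 12, i.e. δ ≥ 12/15 = 4/5.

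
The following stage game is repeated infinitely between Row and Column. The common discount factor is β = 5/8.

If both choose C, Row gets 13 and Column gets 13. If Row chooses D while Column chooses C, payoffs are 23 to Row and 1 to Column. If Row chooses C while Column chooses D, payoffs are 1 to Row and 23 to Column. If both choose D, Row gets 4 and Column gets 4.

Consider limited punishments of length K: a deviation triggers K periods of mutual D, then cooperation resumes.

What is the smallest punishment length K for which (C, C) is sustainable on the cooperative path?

No profitable deviation requires (13−4)(β+…+β^K) ≥ 23−13, i.e. β+…+β^K ≥ 10/9 ≈ 1.1111.
With β = 5/8, the partial sums are K=1: 0.6250, K=2: 1.0156, K=3: 1.2598.
K = 3 is the first length at which the sum reaches 1.1111.

3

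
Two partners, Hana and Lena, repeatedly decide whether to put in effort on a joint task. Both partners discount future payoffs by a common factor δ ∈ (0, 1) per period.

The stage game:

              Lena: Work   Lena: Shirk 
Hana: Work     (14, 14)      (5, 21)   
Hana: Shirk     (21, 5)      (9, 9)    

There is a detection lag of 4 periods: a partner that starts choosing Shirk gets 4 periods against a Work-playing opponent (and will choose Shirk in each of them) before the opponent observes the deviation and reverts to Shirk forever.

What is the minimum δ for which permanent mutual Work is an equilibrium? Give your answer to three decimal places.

A deviator earns 21 for 4 periods, then 9 forever; cooperating earns 14 forever. Multiplying the IC by (1−δ):
14 ≥ 21(1−δ^4) + 9δ^4, so 12·δ^4 ≥ 7 and δ^4 ≥ 7/12.
δ ≥ (7/12)^(1/4) ≈ 0.874.

0.874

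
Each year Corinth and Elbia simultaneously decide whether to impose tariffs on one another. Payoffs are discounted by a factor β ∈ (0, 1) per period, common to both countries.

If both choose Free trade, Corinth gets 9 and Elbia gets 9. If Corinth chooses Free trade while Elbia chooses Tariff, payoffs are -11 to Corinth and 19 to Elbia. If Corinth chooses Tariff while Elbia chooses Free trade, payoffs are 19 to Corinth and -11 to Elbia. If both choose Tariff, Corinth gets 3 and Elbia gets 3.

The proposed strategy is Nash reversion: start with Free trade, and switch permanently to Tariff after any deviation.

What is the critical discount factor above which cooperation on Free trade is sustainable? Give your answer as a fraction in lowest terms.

9/(1−β) ≥ 19 + 3β/(1−β)
9 ≥ 19 − 16β
β ≥ 10/16 = 5/8.

5/8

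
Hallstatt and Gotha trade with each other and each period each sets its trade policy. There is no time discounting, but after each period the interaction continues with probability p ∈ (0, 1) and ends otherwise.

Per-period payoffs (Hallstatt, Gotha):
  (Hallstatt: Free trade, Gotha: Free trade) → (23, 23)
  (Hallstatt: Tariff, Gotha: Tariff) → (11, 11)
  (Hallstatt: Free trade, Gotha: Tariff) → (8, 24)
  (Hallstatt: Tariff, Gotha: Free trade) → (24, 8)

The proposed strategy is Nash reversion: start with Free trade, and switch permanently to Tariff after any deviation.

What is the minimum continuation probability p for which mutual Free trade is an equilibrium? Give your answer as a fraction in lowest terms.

1/13

With no time discounting, the continuation probability p plays the role of the discount factor.
Grim-trigger IC: 23/(1−p) ≥ 24 + 11p/(1−p) ⇒ p ≥ (24−23)/(24−11) = 1/13.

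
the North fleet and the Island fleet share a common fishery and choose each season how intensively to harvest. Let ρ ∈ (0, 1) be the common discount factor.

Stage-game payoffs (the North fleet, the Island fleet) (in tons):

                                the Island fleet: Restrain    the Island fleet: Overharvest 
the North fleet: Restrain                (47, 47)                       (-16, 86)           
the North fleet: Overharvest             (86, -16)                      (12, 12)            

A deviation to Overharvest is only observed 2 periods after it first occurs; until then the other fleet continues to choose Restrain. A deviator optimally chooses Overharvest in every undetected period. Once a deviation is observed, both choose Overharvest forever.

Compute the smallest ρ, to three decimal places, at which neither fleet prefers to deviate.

A deviator earns 86 for 2 periods, then 12 forever; cooperating earns 47 forever. Multiplying the IC by (1−ρ):
47 ≥ 86(1−ρ^2) + 12ρ^2, so 74·ρ^2 ≥ 39 and ρ^2 ≥ 39/74.
ρ ≥ (39/74)^(1/2) ≈ 0.726.

0.726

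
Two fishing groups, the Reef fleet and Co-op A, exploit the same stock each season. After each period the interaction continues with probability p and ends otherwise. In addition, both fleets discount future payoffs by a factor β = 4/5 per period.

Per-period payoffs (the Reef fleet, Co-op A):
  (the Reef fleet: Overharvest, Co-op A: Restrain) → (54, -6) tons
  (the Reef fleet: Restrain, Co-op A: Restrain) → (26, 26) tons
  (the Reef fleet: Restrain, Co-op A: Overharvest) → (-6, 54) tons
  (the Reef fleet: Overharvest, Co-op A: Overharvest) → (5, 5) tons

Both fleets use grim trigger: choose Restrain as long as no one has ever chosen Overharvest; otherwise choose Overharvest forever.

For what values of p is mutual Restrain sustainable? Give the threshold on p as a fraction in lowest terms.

Expected continuation weight on next period's payoff is β·p = 4/5·p, which plays the role of the discount factor.
Cooperation requires 4/5·p ≥ (54−26)/(54−5) = 4/7, hence p ≥ 5/7.

5/7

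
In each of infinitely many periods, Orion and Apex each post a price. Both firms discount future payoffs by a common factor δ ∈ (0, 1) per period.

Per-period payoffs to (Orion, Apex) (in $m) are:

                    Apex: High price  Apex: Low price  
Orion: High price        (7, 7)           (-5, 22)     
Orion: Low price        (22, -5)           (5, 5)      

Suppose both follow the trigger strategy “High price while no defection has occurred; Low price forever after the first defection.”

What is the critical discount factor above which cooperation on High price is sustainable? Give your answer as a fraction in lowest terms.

15/17

Cooperation forever yields 7 each period: 7/(1−δ).
Deviating yields 22 once, then 5 forever: 22 + 5δ/(1−δ).
No profitable deviation requires 7/(1−δ) ≥ 22 + 5δ/(1−δ).
Multiplying by (1−δ): 7 ≥ 22(1−δ) + 5δ = 22 − 17δ.
So 17δ ≥ 15, i.e. δ ≥ 15/17.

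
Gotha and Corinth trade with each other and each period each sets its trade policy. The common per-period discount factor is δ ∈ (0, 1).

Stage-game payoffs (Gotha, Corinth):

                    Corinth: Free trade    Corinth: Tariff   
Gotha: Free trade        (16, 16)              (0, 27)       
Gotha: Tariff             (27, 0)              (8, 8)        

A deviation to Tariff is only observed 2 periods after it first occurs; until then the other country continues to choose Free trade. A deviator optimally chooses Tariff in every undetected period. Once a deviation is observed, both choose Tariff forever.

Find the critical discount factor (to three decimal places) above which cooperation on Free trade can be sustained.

0.761

The best deviation is to choose Tariff for all 2 undetected periods, earning 27 each, then 8 forever once detected.
Deviation value: 27(1−δ^2)/(1−δ) + 8δ^2/(1−δ); cooperation value: 16/(1−δ).
IC: 16 ≥ 27(1−δ^2) + 8δ^2 = 27 − 19δ^2.
So δ^2 ≥ 11/19, giving δ ≥ (11/19)^(1/2) ≈ 0.761.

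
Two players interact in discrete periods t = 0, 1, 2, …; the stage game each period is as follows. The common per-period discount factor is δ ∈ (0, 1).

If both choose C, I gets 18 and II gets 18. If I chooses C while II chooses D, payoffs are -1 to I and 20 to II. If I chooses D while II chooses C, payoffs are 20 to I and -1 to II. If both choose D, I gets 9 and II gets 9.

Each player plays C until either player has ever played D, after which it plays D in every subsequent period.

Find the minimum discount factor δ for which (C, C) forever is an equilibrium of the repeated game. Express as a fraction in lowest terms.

2/11

Cooperation forever yields 18 each period: 18/(1−δ).
Deviating yields 20 once, then 9 forever: 20 + 9δ/(1−δ).
No profitable deviation requires 18/(1−δ) ≥ 20 + 9δ/(1−δ).
Multiplying by (1−δ): 18 ≥ 20(1−δ) + 9δ = 20 − 11δ.
So 11δ ≥ 2, i.e. δ ≥ 2/11.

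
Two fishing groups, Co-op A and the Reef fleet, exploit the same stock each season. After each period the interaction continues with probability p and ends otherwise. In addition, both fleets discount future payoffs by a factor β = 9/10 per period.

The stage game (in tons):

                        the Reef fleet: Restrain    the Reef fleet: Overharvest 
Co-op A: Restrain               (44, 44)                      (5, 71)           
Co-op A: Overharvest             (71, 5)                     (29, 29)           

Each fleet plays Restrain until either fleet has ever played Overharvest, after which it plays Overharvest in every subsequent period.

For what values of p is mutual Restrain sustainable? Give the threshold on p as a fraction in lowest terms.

Expected continuation weight on next period's payoff is β·p = 9/10·p, which plays the role of the discount factor.
Cooperation requires 9/10·p ≥ (71−44)/(71−29) = 9/14, hence p ≥ 5/7.

5/7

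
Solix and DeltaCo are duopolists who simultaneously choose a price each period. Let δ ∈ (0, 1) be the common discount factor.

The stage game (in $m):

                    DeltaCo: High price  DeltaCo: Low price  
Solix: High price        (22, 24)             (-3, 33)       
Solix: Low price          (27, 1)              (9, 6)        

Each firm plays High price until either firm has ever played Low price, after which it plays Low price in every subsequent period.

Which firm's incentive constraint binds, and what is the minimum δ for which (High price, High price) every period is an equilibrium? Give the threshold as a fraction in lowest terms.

For Solix: deviation gain 27−22 = 5, per-period punishment loss 22−9 = 13. IC gives δ ≥ 5/18.
For DeltaCo: gain 9, loss 18 per period, so δ ≥ 9/27 = 1/3.
The tighter constraint is DeltaCo's, so cooperation needs δ ≥ 1/3.

DeltaCo; δ ≥ 1/3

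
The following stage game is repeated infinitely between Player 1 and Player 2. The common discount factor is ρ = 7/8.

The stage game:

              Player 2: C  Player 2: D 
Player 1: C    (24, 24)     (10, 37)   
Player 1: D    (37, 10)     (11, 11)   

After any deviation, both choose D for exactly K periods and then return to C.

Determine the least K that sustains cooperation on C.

2

No profitable deviation requires (24−11)(ρ+…+ρ^K) ≥ 37−24, i.e. ρ+…+ρ^K ≥ 1 ≈ 1.0000.
With ρ = 7/8, the partial sums are K=1: 0.8750, K=2: 1.6406.
K = 2 is the first length at which the sum reaches 1.0000.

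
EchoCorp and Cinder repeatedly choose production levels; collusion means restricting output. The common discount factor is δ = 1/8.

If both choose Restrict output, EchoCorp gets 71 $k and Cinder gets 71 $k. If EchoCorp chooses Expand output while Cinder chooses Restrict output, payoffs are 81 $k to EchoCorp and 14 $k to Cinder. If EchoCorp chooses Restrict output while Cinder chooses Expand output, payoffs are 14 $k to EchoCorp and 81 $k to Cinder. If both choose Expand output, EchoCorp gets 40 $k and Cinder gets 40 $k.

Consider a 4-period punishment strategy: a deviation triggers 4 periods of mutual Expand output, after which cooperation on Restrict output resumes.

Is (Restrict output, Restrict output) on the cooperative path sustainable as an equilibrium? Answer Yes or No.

No

IC: δ+…+δ^4 ≥ (81−71)/(71−40) = 10/31.
At δ = 1/8: partial sum = 0.1428 < 0.3226. Cooperation not sustainable.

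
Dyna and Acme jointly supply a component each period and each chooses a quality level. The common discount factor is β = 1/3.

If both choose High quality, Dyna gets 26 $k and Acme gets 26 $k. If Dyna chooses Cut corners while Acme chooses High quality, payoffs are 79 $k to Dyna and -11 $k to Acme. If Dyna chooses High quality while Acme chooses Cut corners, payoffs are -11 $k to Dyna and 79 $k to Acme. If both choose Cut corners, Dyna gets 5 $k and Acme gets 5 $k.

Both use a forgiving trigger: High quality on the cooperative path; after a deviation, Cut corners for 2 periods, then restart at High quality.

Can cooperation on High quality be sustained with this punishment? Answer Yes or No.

Comparing payoff streams over the 3 periods until play realigns: cooperate → 26(1+β+…+β^2); deviate → 79 + 5(β+…+β^2).
Cooperation is sustained iff (26−5)(β+…+β^2) ≥ 79−26.
β+…+β^2 = 1/3·(1−(1/3)^2)/(1−1/3) = 0.4444, and (79−26)/(26−5) = 2.5238.
0.4444 < 2.5238, so cooperation is not sustainable.

No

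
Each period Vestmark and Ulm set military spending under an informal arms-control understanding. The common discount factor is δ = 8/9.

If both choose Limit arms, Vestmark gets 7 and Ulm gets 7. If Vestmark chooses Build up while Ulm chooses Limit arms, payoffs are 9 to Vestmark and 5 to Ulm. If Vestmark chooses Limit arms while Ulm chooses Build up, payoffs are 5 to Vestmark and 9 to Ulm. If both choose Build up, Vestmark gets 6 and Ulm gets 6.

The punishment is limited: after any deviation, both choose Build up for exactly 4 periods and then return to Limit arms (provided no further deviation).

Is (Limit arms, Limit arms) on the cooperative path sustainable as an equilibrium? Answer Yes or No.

Comparing payoff streams over the 5 periods until play realigns: cooperate → 7(1+δ+…+δ^4); deviate → 9 + 6(δ+…+δ^4).
Cooperation is sustained iff (7−6)(δ+…+δ^4) ≥ 9−7.
δ+…+δ^4 = 8/9·(1−(8/9)^4)/(1−8/9) = 3.0056, and (9−7)/(7−6) = 2.0000.
3.0056 ≥ 2.0000, so cooperation is sustainable.

Yes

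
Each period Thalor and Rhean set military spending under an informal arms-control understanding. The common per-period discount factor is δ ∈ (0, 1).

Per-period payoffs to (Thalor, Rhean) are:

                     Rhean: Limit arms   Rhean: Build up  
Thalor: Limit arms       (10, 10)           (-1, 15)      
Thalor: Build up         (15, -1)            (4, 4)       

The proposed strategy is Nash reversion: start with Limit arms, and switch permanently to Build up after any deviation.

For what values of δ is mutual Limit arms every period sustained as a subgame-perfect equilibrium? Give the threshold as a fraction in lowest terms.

5/11

Under grim trigger the critical discount factor is (T−C)/(T−P) with T = 15, C = 10, P = 4.
δ* = (15−10)/(15−4) = 5/11.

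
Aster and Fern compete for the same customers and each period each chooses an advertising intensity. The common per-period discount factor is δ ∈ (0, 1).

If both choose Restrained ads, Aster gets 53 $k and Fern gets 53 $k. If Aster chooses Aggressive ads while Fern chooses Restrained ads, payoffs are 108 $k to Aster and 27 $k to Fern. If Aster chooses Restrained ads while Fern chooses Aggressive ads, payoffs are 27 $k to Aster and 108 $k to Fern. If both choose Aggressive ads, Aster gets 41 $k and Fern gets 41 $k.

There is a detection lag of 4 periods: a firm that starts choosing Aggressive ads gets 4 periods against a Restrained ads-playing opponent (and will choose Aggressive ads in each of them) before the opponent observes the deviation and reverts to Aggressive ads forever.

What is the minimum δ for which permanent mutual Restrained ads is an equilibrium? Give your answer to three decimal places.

0.952

The best deviation is to choose Aggressive ads for all 4 undetected periods, earning 108 each, then 41 forever once detected.
Deviation value: 108(1−δ^4)/(1−δ) + 41δ^4/(1−δ); cooperation value: 53/(1−δ).
IC: 53 ≥ 108(1−δ^4) + 41δ^4 = 108 − 67δ^4.
So δ^4 ≥ 55/67, giving δ ≥ (55/67)^(1/4) ≈ 0.952.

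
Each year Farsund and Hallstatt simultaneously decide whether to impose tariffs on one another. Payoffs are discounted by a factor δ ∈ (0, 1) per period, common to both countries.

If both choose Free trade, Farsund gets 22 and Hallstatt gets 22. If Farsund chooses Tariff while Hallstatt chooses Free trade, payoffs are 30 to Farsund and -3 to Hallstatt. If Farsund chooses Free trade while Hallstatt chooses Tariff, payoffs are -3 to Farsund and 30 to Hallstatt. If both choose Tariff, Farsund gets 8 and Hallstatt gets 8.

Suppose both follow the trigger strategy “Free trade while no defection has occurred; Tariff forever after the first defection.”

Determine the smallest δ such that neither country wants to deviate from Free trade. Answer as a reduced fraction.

Cooperation forever yields 22 each period: 22/(1−δ).
Deviating yields 30 once, then 8 forever: 30 + 8δ/(1−δ).
No profitable deviation requires 22/(1−δ) ≥ 30 + 8δ/(1−δ).
Multiplying by (1−δ): 22 ≥ 30(1−δ) + 8δ = 30 − 22δ.
So 22δ ≥ 8, i.e. δ ≥ 8/22 = 4/11.

4/11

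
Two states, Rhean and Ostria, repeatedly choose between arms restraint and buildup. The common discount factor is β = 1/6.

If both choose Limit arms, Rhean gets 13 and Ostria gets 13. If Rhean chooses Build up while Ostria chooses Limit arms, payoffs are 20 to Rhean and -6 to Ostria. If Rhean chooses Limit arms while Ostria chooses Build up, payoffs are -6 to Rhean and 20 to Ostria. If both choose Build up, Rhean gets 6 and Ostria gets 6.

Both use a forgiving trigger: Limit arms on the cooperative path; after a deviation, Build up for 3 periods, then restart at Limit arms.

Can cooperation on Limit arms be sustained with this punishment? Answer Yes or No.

No

A one-shot deviation gives 20 now, then 6 for 3 periods, then back to 13.
Gain from deviating: (20−13) today; loss: (13−6) in each of the next 3 periods.
No-deviation condition: (13−6)(β+…+β^3) ≥ 20−13, i.e. β+…+β^3 ≥ 1.
At β = 1/6: β+…+β^3 = 0.1991 < 1.0000.
So cooperation is not sustainable.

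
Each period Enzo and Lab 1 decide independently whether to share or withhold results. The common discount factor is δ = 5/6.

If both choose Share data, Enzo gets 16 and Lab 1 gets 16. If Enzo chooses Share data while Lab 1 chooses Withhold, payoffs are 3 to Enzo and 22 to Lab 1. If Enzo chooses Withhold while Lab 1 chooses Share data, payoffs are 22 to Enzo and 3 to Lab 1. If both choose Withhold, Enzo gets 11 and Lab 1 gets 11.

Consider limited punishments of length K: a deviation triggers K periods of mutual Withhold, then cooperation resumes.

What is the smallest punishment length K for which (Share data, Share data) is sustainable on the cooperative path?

No profitable deviation requires (16−11)(δ+…+δ^K) ≥ 22−16, i.e. δ+…+δ^K ≥ 6/5 ≈ 1.2000.
With δ = 5/6, the partial sums are K=1: 0.8333, K=2: 1.5278.
K = 2 is the first length at which the sum reaches 1.2000.

2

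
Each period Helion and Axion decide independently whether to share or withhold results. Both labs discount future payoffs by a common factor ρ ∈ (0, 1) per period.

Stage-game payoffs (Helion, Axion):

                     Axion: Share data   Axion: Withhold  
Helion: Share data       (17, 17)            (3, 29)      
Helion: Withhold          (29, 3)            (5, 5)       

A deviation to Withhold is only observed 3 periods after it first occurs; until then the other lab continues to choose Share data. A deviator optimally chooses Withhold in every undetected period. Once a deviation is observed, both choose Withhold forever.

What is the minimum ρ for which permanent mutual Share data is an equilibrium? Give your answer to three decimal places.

0.794

The best deviation is to choose Withhold for all 3 undetected periods, earning 29 each, then 5 forever once detected.
Deviation value: 29(1−ρ^3)/(1−ρ) + 5ρ^3/(1−ρ); cooperation value: 17/(1−ρ).
IC: 17 ≥ 29(1−ρ^3) + 5ρ^3 = 29 − 24ρ^3.
So ρ^3 ≥ 12/24 = 1/2, giving ρ ≥ (1/2)^(1/3) ≈ 0.794.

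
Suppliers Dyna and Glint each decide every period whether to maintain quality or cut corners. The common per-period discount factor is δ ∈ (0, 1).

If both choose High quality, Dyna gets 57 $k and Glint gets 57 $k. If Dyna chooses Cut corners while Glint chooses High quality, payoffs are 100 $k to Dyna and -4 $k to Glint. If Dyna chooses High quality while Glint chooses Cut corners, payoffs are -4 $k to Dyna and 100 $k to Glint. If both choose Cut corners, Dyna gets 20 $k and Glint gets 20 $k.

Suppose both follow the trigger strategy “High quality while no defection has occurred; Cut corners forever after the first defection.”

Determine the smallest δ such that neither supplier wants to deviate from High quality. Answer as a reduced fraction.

43/80

Under grim trigger the critical discount factor is (T−C)/(T−P) with T = 100, C = 57, P = 20.
δ* = (100−57)/(100−20) = 43/80.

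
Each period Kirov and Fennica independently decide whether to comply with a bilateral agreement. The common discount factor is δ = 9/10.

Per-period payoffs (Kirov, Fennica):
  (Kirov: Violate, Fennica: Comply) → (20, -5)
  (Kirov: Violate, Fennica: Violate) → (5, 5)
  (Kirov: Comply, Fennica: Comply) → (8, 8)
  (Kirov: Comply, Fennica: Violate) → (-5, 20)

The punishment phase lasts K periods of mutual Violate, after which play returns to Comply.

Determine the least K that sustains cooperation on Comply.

No profitable deviation requires (8−5)(δ+…+δ^K) ≥ 20−8, i.e. δ+…+δ^K ≥ 4 ≈ 4.0000.
With δ = 9/10, the partial sums are K=1: 0.9000, K=2: 1.7100, K=3: 2.4390, K=4: 3.0951, K=5: 3.6856, K=6: 4.2170.
K = 6 is the first length at which the sum reaches 4.0000.

6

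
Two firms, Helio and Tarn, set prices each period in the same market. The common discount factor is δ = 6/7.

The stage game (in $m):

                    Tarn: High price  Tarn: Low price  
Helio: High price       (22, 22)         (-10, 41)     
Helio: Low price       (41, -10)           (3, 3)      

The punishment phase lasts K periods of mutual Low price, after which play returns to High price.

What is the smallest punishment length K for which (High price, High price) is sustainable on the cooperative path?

No profitable deviation requires (22−3)(δ+…+δ^K) ≥ 41−22, i.e. δ+…+δ^K ≥ 1 ≈ 1.0000.
With δ = 6/7, the partial sums are K=1: 0.8571, K=2: 1.5918.
K = 2 is the first length at which the sum reaches 1.0000.

2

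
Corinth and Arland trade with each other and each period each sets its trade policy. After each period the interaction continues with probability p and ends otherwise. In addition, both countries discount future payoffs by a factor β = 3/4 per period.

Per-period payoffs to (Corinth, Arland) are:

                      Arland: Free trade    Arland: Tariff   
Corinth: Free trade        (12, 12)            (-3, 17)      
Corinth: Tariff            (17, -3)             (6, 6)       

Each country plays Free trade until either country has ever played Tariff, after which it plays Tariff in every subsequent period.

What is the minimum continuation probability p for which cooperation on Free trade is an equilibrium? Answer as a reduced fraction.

20/33

Expected continuation weight on next period's payoff is β·p = 3/4·p, which plays the role of the discount factor.
Cooperation requires 3/4·p ≥ (17−12)/(17−6) = 5/11, hence p ≥ 20/33.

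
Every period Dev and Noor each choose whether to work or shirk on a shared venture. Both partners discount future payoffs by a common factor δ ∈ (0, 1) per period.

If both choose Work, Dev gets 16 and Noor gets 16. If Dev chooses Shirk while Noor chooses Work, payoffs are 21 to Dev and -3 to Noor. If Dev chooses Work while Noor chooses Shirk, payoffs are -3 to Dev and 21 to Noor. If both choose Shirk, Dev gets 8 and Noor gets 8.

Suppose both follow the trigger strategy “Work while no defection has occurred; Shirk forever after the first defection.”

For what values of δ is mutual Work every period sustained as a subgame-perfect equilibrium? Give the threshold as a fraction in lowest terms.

Cooperation forever yields 16 each period: 16/(1−δ).
Deviating yields 21 once, then 8 forever: 21 + 8δ/(1−δ).
No profitable deviation requires 16/(1−δ) ≥ 21 + 8δ/(1−δ).
Multiplying by (1−δ): 16 ≥ 21(1−δ) + 8δ = 21 − 13δ.
So 13δ ≥ 5, i.e. δ ≥ 5/13.

5/13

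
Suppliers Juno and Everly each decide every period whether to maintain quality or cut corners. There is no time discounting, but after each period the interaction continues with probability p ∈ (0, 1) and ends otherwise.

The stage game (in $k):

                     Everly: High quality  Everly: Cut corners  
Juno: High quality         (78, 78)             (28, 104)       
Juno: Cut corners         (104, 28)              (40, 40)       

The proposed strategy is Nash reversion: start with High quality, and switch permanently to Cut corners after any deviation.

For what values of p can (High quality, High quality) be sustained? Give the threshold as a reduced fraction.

Expected cooperation value is 78 + p·78 + p²·78 + … = 78/(1−p); deviation gives 104 + p·40/(1−p).
78 ≥ 104(1−p) + 40p ⇒ 64p ≥ 26 ⇒ p ≥ 26/64 = 13/32.

13/32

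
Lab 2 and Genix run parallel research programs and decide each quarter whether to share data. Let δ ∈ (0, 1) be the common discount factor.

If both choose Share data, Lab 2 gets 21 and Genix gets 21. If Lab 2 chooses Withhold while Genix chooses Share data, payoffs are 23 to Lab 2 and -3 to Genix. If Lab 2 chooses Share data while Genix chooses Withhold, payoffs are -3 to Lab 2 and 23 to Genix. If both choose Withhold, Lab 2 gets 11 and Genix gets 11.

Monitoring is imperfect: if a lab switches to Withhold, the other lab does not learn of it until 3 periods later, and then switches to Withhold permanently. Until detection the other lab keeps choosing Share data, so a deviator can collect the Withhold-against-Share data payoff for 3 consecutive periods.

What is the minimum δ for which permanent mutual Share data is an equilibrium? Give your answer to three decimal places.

0.550

Deviating for the 3 undetected periods gains 23−21 = 2 per period over cooperation, then loses 21−11 = 10 per period forever once punishment starts.
Gain: 2(1 + δ + … + δ^2); loss: 10·δ^3/(1−δ).
No profitable deviation ⇔ 2(1−δ^3) ≤ 10·δ^3, i.e. δ^3 ≥ 2/(2+10) = 1/6.
Hence δ ≥ (1/6)^(1/3) ≈ 0.550.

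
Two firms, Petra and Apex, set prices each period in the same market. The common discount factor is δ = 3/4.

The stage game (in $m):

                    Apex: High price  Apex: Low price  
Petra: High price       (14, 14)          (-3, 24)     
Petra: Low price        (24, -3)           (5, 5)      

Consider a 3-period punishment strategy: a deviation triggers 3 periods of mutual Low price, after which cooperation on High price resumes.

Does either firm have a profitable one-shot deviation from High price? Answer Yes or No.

No

A one-shot deviation gives 24 now, then 5 for 3 periods, then back to 14.
Gain from deviating: (24−14) today; loss: (14−5) in each of the next 3 periods.
No-deviation condition: (14−5)(δ+…+δ^3) ≥ 24−14, i.e. δ+…+δ^3 ≥ 10/9.
At δ = 3/4: δ+…+δ^3 = 1.7344 ≥ 1.1111.
So cooperation is sustainable.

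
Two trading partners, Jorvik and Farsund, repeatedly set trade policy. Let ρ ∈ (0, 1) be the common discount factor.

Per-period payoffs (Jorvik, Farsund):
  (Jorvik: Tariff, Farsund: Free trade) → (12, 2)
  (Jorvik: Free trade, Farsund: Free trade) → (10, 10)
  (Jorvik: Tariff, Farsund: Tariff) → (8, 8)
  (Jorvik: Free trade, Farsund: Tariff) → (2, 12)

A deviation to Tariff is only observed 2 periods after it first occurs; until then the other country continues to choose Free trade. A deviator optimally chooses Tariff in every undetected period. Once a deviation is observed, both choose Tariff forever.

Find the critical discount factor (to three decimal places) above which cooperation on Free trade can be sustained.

0.707

Deviating for the 2 undetected periods gains 12−10 = 2 per period over cooperation, then loses 10−8 = 2 per period forever once punishment starts.
Gain: 2(1 + ρ + … + ρ^1); loss: 2·ρ^2/(1−ρ).
No profitable deviation ⇔ 2(1−ρ^2) ≤ 2·ρ^2, i.e. ρ^2 ≥ 2/(2+2) = 1/2.
Hence ρ ≥ (1/2)^(1/2) ≈ 0.707.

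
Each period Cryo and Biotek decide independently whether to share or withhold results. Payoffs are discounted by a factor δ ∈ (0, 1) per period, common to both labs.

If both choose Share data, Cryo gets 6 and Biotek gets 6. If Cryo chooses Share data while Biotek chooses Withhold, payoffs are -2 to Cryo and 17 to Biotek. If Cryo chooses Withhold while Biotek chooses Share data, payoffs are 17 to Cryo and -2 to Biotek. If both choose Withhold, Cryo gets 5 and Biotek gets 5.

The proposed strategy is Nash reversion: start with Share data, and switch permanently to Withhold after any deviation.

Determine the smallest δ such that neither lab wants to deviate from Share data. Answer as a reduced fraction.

One-period gain from deviating is 17 − 6 = 11. The loss is 6 − 5 = 1 in every subsequent period, with present value 1·δ/(1−δ).
Deviation is unprofitable when 1·δ/(1−δ) ≥ 11, i.e. δ/(1−δ) ≥ 11.
Equivalently δ ≥ 11/(11+1) = 11/12.

11/12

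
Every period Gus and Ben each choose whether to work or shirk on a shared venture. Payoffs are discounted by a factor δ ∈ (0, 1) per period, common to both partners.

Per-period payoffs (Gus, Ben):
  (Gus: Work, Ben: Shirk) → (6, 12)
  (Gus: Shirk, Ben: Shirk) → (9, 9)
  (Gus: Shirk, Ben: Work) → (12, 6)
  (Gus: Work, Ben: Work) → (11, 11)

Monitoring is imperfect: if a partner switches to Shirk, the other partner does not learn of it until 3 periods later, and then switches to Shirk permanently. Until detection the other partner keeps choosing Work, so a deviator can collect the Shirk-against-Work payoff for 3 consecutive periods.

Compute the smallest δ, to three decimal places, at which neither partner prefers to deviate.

0.693

Deviating for the 3 undetected periods gains 12−11 = 1 per period over cooperation, then loses 11−9 = 2 per period forever once punishment starts.
Gain: 1(1 + δ + … + δ^2); loss: 2·δ^3/(1−δ).
No profitable deviation ⇔ 1(1−δ^3) ≤ 2·δ^3, i.e. δ^3 ≥ 1/(1+2) = 1/3.
Hence δ ≥ (1/3)^(1/3) ≈ 0.693.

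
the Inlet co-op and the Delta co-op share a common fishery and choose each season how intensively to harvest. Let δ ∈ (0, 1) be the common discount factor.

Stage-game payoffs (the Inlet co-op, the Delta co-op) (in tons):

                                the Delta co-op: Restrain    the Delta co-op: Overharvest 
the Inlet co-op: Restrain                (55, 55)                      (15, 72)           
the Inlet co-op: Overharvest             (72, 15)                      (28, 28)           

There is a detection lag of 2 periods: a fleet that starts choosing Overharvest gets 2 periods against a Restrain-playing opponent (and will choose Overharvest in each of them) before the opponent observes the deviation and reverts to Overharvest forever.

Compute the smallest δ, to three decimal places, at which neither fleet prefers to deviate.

A deviator earns 72 for 2 periods, then 28 forever; cooperating earns 55 forever. Multiplying the IC by (1−δ):
55 ≥ 72(1−δ^2) + 28δ^2, so 44·δ^2 ≥ 17 and δ^2 ≥ 17/44.
δ ≥ (17/44)^(1/2) ≈ 0.622.

0.622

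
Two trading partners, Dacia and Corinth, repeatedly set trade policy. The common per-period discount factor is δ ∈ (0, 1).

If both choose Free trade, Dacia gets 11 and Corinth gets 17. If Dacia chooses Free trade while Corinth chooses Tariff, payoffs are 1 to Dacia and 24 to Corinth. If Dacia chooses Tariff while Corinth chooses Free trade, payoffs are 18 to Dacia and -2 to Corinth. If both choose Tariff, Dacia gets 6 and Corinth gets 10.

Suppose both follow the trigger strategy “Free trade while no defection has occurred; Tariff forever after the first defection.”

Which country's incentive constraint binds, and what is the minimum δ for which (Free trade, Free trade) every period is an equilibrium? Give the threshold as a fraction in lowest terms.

Dacia's threshold: (18−11)/(18−6) = 7/12.
Corinth's threshold: (24−17)/(24−10) = 1/2.
7/12 > 1/2, so Dacia binds and δ* = 7/12.

Dacia; δ ≥ 7/12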